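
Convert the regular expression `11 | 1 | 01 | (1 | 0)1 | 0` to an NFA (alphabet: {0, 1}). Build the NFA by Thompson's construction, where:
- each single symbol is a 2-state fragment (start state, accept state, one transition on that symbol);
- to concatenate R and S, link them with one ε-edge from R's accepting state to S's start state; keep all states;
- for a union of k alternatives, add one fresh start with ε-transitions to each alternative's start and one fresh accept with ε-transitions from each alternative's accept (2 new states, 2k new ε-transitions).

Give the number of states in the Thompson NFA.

Bottom-up over the parse tree:
Each of the 9 symbol leaves contributes a 2-state fragment.
  11 : 4 states
  01 : 4 states
  1 | 0 : 6 states
  (1 | 0)1 : 8 states
  11 | 1 | 01 | (1 | 0)1 | 0 : 22 states

22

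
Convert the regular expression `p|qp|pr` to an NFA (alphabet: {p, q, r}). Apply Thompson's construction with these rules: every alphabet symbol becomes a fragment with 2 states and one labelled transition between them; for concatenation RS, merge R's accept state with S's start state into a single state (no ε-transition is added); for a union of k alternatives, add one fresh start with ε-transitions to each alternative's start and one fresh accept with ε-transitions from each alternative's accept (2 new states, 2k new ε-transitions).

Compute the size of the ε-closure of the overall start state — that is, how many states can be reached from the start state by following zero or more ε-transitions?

Work bottom-up. For each fragment F, track |ε-closure(F.start)| and whether F's accept lies in that closure (i.e. whether F accepts ε). A single-symbol fragment has closure size 1 and does not accept ε.
  qp : same as the first factor's closure: C = 1
  pr : same as the first factor's closure: C = 1
  p|qp|pr : C = 1 + 1 + 1 + 1 = 4 (the new accept is not ε-reachable since no branch accepts ε)

4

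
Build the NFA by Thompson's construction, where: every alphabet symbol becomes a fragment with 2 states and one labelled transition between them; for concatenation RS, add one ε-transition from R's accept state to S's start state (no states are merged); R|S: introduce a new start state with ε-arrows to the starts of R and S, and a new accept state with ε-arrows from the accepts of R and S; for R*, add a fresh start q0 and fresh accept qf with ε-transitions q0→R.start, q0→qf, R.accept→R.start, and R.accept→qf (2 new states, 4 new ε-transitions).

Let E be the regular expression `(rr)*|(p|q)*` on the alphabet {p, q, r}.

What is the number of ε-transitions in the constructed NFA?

Per subexpression:
Each of the 4 symbol leaves contributes 0 ε-transitions.
  rr : 1 ε-transition
  (rr)* : 5 ε-transitions
  p|q : 4 ε-transitions
  (p|q)* : 8 ε-transitions
  (rr)*|(p|q)* : 17 ε-transitions

17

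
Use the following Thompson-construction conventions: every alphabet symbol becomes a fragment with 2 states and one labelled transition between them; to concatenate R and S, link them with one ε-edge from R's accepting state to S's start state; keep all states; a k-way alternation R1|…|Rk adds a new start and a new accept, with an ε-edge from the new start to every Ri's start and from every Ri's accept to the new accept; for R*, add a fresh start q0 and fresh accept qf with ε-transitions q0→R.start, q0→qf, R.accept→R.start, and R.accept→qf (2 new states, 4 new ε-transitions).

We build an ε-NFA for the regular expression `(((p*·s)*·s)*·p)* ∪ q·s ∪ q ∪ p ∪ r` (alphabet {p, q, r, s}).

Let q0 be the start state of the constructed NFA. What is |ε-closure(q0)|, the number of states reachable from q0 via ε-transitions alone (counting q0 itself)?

Compute the ε-closure size of each fragment's start state recursively; a symbol fragment's start has no outgoing ε-edge, so its closure is just itself (size 1).
  p* : new start has ε-edges to the inner start and to the new accept, so C = 2 + 1 = 3
  p*·s : C = 3 + 1 = 4 (closure spills across the concat boundary because the left factor accepts ε)
  (p*·s)* : the star's fresh start ε-reaches both the body's start and the fresh accept: C = 2 + 4 = 6
  (p*·s)*·s : C = 6 + 1 = 7 (closure spills across the concat boundary because the left factor accepts ε)
  ((p*·s)*·s)* : the star's fresh start ε-reaches both the body's start and the fresh accept: C = 2 + 7 = 9
  ((p*·s)*·s)*·p : the left operand accepts ε, so the closure extends into the next operand (via the concat ε-link); C = 9 + 1 = 10
  (((p*·s)*·s)*·p)* : new start has ε-edges to the inner start and to the new accept, so C = 2 + 10 = 12
  q·s : same as the first factor's closure: C = 1
  (((p*·s)*·s)*·p)* ∪ q·s ∪ q ∪ p ∪ r : C = 1 (new start) + (12 + 1 + 1 + 1 + 1) + 1 (new accept, since some branch ε-reaches its own accept) = 18

18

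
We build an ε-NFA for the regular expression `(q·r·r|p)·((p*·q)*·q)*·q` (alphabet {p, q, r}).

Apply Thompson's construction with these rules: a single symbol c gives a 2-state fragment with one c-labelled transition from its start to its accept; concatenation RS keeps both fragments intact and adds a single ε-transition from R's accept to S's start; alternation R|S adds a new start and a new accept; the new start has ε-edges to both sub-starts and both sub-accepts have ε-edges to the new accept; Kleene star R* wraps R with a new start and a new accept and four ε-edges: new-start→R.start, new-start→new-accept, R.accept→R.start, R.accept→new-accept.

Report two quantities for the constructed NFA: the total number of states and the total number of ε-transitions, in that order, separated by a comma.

Bottom-up over the parse tree:
Each of the 8 symbol leaves contributes 2 states and 0 ε-transitions.
  q·r·r = 6 states, 2 ε-transitions
  q·r·r|p = 10 states, 6 ε-transitions
  p* = 4 states, 4 ε-transitions
  p*·q = 6 states, 5 ε-transitions
  (p*·q)* = 8 states, 9 ε-transitions
  (p*·q)*·q = 10 states, 10 ε-transitions
  ((p*·q)*·q)* = 12 states, 14 ε-transitions
  (q·r·r|p)·((p*·q)*·q)*·q = 24 states, 22 ε-transitions

24, 22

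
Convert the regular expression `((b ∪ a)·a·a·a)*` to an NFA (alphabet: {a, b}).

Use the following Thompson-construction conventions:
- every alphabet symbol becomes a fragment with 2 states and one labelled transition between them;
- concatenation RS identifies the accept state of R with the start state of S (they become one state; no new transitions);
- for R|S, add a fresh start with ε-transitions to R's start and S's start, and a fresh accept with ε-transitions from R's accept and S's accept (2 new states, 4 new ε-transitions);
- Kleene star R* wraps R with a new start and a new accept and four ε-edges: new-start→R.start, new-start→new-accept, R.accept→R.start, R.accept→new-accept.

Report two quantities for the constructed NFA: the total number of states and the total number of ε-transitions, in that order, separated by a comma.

11, 8

Building bottom-up:
Each of the 5 symbol leaves contributes 2 states and 0 ε-transitions.
  b ∪ a — 6 states, 4 ε-transitions
  (b ∪ a)·a·a·a — 9 states, 4 ε-transitions
  ((b ∪ a)·a·a·a)* — 11 states, 8 ε-transitions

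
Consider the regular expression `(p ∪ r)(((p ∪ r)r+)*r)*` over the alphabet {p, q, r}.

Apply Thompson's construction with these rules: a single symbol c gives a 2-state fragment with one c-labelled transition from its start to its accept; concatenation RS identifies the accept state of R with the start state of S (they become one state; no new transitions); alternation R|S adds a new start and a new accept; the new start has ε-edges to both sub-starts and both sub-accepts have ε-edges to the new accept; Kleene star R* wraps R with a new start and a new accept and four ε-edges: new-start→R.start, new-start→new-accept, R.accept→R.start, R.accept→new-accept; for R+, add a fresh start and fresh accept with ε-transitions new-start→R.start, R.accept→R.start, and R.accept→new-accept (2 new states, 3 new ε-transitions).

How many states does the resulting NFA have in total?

19

Per subexpression:
Each of the 6 symbol leaves contributes a 2-state fragment.
  p ∪ r — 6 states
  p ∪ r — 6 states
  r+ — 4 states
  (p ∪ r)r+ — 9 states
  ((p ∪ r)r+)* — 11 states
  ((p ∪ r)r+)*r — 12 states
  (((p ∪ r)r+)*r)* — 14 states
  (p ∪ r)(((p ∪ r)r+)*r)* — 19 states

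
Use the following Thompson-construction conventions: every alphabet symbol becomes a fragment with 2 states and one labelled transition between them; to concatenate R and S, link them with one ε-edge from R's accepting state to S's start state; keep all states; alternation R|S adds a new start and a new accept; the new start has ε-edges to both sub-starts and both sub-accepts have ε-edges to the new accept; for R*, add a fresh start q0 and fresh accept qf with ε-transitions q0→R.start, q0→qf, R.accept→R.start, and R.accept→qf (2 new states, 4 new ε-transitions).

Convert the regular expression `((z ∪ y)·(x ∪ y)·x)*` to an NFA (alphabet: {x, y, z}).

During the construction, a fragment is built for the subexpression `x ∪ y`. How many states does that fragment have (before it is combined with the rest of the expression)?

6

Fragment for `x ∪ y`:
Each of the 2 symbol leaves contributes a 2-state fragment.
  x ∪ y → 6 states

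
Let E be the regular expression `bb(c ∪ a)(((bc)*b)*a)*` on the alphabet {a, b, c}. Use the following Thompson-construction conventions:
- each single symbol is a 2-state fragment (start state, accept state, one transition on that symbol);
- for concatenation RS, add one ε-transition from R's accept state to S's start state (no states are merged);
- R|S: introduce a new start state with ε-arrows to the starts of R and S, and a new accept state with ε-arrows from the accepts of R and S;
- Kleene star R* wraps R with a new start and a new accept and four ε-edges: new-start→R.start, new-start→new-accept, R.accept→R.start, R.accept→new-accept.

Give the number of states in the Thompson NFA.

24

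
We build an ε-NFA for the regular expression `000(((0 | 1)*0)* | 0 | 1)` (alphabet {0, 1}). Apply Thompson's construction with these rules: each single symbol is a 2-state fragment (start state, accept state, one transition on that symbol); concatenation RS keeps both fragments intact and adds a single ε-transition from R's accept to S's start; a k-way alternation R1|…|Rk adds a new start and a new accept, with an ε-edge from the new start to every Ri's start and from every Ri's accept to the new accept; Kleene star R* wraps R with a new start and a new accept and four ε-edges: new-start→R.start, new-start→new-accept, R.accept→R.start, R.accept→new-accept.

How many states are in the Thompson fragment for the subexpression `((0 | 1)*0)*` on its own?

12

Fragment for `((0 | 1)*0)*`:
Each of the 3 symbol leaves contributes a 2-state fragment.
  0 | 1 — 6 states
  (0 | 1)* — 8 states
  (0 | 1)*0 — 10 states
  ((0 | 1)*0)* — 12 states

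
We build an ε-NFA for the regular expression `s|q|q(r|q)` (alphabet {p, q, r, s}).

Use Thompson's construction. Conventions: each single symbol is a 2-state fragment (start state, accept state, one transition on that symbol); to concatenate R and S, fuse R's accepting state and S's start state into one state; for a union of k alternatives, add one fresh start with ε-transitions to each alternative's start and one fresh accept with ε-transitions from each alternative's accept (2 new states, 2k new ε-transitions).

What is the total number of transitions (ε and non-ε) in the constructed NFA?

By structural recursion:
Each of the 5 symbol leaves contributes 1 transition (1 symbol, 0 ε).
  r|q = 6 transitions (2 symbol, 4 ε)
  q(r|q) = 7 transitions (3 symbol, 4 ε)
  s|q|q(r|q) = 15 transitions (5 symbol, 10 ε)

15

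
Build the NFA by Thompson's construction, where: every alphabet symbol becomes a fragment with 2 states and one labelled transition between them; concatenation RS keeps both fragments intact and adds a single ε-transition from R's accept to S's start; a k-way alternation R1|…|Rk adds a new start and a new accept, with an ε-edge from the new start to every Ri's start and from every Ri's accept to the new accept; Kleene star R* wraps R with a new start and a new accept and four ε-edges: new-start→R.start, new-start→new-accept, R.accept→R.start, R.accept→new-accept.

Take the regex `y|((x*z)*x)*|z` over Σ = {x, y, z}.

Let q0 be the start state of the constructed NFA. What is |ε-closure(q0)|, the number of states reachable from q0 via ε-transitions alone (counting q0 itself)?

13

Work bottom-up. For each fragment F, track |ε-closure(F.start)| and whether F's accept lies in that closure (i.e. whether F accepts ε). A single-symbol fragment has closure size 1 and does not accept ε.
  x* : |ε-closure| = 1 (new start) + 1 (body) + 1 (new accept) = 3
  x*z : |ε-closure| = 3 + 1 = 4 (closure spills across the concat boundary because the left factor accepts ε)
  (x*z)* : the star's fresh start ε-reaches both the body's start and the fresh accept: |ε-closure| = 2 + 4 = 6
  (x*z)*x : |ε-closure| = 6 + 1 = 7 (closure spills across the concat boundary because the left factor accepts ε)
  ((x*z)*x)* : |ε-closure| = 1 (new start) + 7 (body) + 1 (new accept) = 9
  y|((x*z)*x)*|z : new start ε-reaches every alternative's start; at least one alternative accepts ε, so the union's new accept is reached too: |ε-closure| = 1 + 1 + 9 + 1 + 1 = 13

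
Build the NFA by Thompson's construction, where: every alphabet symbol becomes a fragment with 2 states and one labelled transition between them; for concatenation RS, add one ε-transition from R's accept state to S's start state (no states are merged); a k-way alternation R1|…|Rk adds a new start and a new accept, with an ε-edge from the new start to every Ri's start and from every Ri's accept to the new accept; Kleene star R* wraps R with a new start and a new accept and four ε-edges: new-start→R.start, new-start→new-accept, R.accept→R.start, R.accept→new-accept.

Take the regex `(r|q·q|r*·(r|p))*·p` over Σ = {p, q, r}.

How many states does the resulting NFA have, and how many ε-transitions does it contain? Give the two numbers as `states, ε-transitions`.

22, 21

Recursing over subexpressions:
Each of the 7 symbol leaves contributes 2 states and 0 ε-transitions.
  q·q : 4 states, 1 ε-transition
  r* : 4 states, 4 ε-transitions
  r|p : 6 states, 4 ε-transitions
  r*·(r|p) : 10 states, 9 ε-transitions
  r|q·q|r*·(r|p) : 18 states, 16 ε-transitions
  (r|q·q|r*·(r|p))* : 20 states, 20 ε-transitions
  (r|q·q|r*·(r|p))*·p : 22 states, 21 ε-transitions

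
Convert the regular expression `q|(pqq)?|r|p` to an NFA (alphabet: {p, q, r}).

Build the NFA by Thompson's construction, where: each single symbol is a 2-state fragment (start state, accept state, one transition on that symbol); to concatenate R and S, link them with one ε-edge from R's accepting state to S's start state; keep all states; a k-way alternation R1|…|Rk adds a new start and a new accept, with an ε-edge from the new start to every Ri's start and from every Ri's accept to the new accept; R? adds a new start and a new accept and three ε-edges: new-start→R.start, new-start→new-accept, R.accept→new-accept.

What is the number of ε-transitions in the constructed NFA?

13

By structural recursion:
Each of the 6 symbol leaves contributes 0 ε-transitions.
  pqq → 2 ε-transitions
  (pqq)? → 5 ε-transitions
  q|(pqq)?|r|p → 13 ε-transitions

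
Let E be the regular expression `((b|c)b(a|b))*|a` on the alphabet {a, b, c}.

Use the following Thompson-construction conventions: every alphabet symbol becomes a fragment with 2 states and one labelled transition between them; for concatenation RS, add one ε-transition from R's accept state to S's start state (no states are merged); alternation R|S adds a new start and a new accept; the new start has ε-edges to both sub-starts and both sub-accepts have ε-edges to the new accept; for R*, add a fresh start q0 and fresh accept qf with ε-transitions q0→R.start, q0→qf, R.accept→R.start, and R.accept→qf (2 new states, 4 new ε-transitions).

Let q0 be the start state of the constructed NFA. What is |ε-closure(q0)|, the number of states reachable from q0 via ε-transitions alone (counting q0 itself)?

Let C(F) = |ε-closure(F.start)| within fragment F, and note whether F accepts ε. Symbol fragments have C = 1 and do not accept ε. Then:
  b|c : new start ε-reaches every alternative's start; none of them accept ε, so the new accept is not reached: |ε-closure| = 1 + 1 + 1 = 3
  a|b : new start ε-reaches every alternative's start; none of them accept ε, so the new accept is not reached: |ε-closure| = 1 + 1 + 1 = 3
  (b|c)b(a|b) : same as the first factor's closure: |ε-closure| = 3
  ((b|c)b(a|b))* : the star's fresh start ε-reaches both the body's start and the fresh accept: |ε-closure| = 2 + 3 = 5
  ((b|c)b(a|b))*|a : |ε-closure| = 1 (new start) + (5 + 1) + 1 (new accept, since some branch ε-reaches its own accept) = 8

8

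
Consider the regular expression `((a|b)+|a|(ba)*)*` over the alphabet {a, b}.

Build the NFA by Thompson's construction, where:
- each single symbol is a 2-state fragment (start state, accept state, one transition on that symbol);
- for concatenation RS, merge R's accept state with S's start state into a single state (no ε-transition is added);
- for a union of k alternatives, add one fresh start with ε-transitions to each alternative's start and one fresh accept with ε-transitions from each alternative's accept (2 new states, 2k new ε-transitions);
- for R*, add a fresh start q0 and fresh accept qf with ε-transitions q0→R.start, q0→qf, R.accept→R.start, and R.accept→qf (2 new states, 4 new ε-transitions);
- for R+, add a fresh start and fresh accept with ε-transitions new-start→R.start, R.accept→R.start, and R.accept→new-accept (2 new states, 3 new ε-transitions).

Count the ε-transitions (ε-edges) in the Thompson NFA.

Per subexpression:
Each of the 5 symbol leaves contributes 0 ε-transitions.
  a|b → 4 ε-transitions
  (a|b)+ → 7 ε-transitions
  ba → 0 ε-transitions
  (ba)* → 4 ε-transitions
  (a|b)+|a|(ba)* → 17 ε-transitions
  ((a|b)+|a|(ba)*)* → 21 ε-transitions

21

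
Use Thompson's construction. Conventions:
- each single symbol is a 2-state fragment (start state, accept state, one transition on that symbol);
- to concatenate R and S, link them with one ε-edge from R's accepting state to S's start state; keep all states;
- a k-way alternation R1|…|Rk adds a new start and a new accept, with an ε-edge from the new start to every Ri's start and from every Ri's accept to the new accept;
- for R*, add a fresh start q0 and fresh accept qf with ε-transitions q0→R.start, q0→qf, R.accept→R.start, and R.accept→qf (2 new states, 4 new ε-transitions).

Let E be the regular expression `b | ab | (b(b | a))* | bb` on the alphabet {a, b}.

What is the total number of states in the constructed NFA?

22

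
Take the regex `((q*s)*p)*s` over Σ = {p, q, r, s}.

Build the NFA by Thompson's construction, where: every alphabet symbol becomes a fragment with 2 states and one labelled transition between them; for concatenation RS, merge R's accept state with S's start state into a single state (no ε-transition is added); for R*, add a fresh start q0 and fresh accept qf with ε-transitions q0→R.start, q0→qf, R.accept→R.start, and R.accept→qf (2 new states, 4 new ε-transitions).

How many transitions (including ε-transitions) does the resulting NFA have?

16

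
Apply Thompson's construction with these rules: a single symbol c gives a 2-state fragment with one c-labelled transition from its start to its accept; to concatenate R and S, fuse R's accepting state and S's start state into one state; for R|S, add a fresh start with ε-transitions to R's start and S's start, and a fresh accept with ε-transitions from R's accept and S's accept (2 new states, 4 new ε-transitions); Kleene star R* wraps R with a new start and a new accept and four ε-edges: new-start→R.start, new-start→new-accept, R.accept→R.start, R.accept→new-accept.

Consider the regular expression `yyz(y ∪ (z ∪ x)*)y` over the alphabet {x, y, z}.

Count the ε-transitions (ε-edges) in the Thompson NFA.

Per subexpression:
Each of the 7 symbol leaves contributes 0 ε-transitions.
  z ∪ x → 4 ε-transitions
  (z ∪ x)* → 8 ε-transitions
  y ∪ (z ∪ x)* → 12 ε-transitions
  yyz(y ∪ (z ∪ x)*)y → 12 ε-transitions

12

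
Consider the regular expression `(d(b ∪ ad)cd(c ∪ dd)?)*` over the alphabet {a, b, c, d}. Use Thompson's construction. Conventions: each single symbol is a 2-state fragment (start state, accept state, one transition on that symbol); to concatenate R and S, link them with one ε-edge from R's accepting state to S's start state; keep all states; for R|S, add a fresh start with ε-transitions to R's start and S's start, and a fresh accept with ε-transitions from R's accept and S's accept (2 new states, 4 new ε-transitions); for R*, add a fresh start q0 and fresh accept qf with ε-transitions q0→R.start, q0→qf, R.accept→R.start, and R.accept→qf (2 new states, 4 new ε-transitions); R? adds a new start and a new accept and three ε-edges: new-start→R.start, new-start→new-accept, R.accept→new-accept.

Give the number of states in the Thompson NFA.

By structural recursion:
Each of the 9 symbol leaves contributes a 2-state fragment.
  ad → 4 states
  b ∪ ad → 8 states
  dd → 4 states
  c ∪ dd → 8 states
  (c ∪ dd)? → 10 states
  d(b ∪ ad)cd(c ∪ dd)? → 24 states
  (d(b ∪ ad)cd(c ∪ dd)?)* → 26 states

26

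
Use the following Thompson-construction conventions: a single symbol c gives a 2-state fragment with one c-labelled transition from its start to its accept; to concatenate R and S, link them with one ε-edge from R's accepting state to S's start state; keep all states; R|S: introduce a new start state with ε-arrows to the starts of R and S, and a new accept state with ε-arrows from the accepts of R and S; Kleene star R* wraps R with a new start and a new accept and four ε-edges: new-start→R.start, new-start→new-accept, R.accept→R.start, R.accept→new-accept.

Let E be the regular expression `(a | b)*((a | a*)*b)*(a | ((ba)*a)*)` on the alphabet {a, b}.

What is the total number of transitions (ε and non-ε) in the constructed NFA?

50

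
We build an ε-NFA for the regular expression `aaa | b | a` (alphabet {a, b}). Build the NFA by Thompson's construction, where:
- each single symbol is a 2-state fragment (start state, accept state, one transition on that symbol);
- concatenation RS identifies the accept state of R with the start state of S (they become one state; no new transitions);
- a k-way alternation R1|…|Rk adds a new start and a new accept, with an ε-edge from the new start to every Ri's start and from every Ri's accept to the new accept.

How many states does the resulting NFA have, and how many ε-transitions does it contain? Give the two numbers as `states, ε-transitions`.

10, 6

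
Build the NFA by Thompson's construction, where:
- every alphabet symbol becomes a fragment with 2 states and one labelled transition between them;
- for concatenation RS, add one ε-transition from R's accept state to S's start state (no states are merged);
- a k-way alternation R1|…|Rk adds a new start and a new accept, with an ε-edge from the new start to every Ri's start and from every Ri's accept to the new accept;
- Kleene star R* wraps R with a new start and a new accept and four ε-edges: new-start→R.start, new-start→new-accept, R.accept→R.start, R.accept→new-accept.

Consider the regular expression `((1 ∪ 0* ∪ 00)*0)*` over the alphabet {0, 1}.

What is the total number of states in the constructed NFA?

18

Recursing over subexpressions:
Each of the 5 symbol leaves contributes a 2-state fragment.
  0* = 4 states
  00 = 4 states
  1 ∪ 0* ∪ 00 = 12 states
  (1 ∪ 0* ∪ 00)* = 14 states
  (1 ∪ 0* ∪ 00)*0 = 16 states
  ((1 ∪ 0* ∪ 00)*0)* = 18 states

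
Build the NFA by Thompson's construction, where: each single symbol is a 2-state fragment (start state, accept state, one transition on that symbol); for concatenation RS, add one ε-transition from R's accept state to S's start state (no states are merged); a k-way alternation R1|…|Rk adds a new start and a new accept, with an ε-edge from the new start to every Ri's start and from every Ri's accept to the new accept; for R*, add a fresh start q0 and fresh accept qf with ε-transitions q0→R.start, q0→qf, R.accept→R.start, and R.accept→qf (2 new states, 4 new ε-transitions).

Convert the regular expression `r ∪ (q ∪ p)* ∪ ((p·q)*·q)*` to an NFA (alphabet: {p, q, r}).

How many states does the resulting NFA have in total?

Bottom-up over the parse tree:
Each of the 6 symbol leaves contributes a 2-state fragment.
  q ∪ p : 6 states
  (q ∪ p)* : 8 states
  p·q : 4 states
  (p·q)* : 6 states
  (p·q)*·q : 8 states
  ((p·q)*·q)* : 10 states
  r ∪ (q ∪ p)* ∪ ((p·q)*·q)* : 22 states

22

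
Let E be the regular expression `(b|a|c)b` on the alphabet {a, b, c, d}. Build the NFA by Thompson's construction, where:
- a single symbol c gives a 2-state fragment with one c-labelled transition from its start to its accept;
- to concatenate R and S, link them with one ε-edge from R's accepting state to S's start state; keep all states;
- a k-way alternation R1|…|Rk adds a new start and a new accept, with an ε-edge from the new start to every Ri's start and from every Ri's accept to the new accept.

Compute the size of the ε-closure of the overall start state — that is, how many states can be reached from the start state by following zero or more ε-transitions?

4

Compute the ε-closure size of each fragment's start state recursively; a symbol fragment's start has no outgoing ε-edge, so its closure is just itself (size 1).
  b|a|c → new start ε-reaches every alternative's start; none of them accept ε, so the new accept is not reached: |ε-closure| = 1 + 1 + 1 + 1 = 4
  (b|a|c)b → same as the first factor's closure: |ε-closure| = 4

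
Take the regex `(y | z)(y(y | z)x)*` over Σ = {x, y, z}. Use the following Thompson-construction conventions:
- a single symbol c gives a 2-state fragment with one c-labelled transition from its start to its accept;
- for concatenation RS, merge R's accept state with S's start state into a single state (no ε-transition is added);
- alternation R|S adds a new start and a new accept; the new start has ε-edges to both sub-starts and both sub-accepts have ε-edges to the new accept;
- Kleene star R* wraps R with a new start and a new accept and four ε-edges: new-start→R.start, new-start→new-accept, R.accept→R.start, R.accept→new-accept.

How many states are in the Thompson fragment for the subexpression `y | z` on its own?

6

Fragment for `y | z`:
Each of the 2 symbol leaves contributes a 2-state fragment.
  y | z = 6 states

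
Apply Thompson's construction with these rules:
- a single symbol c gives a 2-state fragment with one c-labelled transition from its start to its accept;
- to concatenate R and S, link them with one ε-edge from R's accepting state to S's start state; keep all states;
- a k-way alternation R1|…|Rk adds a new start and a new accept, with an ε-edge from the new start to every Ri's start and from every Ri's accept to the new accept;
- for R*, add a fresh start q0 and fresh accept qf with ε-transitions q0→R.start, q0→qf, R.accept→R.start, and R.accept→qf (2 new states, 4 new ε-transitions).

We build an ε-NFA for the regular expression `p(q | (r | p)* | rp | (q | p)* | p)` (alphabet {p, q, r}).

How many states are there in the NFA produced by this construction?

Per subexpression:
Each of the 9 symbol leaves contributes a 2-state fragment.
  r | p = 6 states
  (r | p)* = 8 states
  rp = 4 states
  q | p = 6 states
  (q | p)* = 8 states
  q | (r | p)* | rp | (q | p)* | p = 26 states
  p(q | (r | p)* | rp | (q | p)* | p) = 28 states

28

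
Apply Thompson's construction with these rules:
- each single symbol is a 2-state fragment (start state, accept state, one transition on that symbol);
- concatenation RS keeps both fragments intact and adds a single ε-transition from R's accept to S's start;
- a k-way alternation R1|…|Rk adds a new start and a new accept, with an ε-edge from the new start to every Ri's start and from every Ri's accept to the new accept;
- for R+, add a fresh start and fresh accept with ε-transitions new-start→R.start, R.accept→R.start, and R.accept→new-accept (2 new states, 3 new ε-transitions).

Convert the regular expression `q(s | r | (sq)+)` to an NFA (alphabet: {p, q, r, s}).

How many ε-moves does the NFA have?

11

By structural recursion:
Each of the 5 symbol leaves contributes 0 ε-transitions.
  sq → 1 ε-transition
  (sq)+ → 4 ε-transitions
  s | r | (sq)+ → 10 ε-transitions
  q(s | r | (sq)+) → 11 ε-transitions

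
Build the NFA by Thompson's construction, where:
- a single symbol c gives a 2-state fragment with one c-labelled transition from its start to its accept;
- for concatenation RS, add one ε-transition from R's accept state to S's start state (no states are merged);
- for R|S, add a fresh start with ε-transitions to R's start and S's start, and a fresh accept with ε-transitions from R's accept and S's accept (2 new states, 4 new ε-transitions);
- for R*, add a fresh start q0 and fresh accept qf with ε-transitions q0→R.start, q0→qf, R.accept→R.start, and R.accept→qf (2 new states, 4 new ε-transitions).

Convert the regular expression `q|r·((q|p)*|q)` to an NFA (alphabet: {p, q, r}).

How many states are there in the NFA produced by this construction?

18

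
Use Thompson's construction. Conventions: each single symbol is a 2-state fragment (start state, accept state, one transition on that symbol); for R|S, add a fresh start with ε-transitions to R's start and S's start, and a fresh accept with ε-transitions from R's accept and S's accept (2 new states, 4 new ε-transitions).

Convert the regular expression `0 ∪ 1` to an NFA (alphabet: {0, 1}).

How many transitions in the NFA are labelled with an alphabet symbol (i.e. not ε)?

2

Bottom-up over the parse tree:
Each of the 2 symbol leaves contributes exactly 1 symbol transition.
  0 ∪ 1 : 2 symbol transitions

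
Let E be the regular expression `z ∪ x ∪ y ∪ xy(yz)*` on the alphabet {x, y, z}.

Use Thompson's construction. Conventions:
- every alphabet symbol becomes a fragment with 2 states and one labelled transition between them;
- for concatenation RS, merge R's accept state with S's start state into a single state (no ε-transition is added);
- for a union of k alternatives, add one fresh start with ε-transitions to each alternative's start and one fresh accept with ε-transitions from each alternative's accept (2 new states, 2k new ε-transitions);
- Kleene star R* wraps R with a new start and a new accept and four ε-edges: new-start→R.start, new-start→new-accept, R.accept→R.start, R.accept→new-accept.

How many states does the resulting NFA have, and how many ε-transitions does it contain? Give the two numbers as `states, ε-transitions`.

Recursing over subexpressions:
Each of the 7 symbol leaves contributes 2 states and 0 ε-transitions.
  yz → 3 states, 0 ε-transitions
  (yz)* → 5 states, 4 ε-transitions
  xy(yz)* → 7 states, 4 ε-transitions
  z ∪ x ∪ y ∪ xy(yz)* → 15 states, 12 ε-transitions

15, 12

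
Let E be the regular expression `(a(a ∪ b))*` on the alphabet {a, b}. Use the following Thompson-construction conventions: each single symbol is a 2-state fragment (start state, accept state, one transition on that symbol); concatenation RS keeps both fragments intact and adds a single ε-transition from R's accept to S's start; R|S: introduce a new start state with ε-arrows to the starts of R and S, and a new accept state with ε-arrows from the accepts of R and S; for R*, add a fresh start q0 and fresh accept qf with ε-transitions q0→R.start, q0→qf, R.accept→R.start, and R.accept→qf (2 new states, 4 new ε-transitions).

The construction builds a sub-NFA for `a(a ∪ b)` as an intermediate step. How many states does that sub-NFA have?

Fragment for `a(a ∪ b)`:
Each of the 3 symbol leaves contributes a 2-state fragment.
  a ∪ b → 6 states
  a(a ∪ b) → 8 states

8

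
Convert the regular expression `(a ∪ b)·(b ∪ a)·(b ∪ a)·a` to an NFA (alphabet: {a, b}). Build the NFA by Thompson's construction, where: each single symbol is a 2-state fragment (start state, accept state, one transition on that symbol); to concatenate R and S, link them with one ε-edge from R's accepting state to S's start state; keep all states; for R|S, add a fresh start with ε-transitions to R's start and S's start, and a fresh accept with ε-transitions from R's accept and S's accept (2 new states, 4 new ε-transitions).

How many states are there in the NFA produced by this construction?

Per subexpression:
Each of the 7 symbol leaves contributes a 2-state fragment.
  a ∪ b : 6 states
  b ∪ a : 6 states
  b ∪ a : 6 states
  (a ∪ b)·(b ∪ a)·(b ∪ a)·a : 20 states

20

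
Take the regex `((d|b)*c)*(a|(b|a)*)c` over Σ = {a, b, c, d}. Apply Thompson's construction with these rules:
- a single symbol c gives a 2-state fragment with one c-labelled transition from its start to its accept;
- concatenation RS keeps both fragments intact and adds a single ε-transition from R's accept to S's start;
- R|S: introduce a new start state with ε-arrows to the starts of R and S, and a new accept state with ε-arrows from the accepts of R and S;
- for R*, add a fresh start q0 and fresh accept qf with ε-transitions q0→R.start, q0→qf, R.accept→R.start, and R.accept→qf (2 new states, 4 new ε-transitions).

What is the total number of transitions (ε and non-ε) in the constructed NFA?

Recursing over subexpressions:
Each of the 7 symbol leaves contributes 1 transition (1 symbol, 0 ε).
  d|b = 6 transitions (2 symbol, 4 ε)
  (d|b)* = 10 transitions (2 symbol, 8 ε)
  (d|b)*c = 12 transitions (3 symbol, 9 ε)
  ((d|b)*c)* = 16 transitions (3 symbol, 13 ε)
  b|a = 6 transitions (2 symbol, 4 ε)
  (b|a)* = 10 transitions (2 symbol, 8 ε)
  a|(b|a)* = 15 transitions (3 symbol, 12 ε)
  ((d|b)*c)*(a|(b|a)*)c = 34 transitions (7 symbol, 27 ε)

34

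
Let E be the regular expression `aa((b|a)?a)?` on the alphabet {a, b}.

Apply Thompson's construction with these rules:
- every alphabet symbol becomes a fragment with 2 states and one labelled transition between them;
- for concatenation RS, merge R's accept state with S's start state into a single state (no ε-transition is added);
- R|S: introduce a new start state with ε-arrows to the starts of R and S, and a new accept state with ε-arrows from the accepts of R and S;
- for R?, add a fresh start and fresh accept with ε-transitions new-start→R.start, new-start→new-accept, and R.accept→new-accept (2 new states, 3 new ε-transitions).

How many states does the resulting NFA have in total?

Per subexpression:
Each of the 5 symbol leaves contributes a 2-state fragment.
  b|a — 6 states
  (b|a)? — 8 states
  (b|a)?a — 9 states
  ((b|a)?a)? — 11 states
  aa((b|a)?a)? — 13 states

13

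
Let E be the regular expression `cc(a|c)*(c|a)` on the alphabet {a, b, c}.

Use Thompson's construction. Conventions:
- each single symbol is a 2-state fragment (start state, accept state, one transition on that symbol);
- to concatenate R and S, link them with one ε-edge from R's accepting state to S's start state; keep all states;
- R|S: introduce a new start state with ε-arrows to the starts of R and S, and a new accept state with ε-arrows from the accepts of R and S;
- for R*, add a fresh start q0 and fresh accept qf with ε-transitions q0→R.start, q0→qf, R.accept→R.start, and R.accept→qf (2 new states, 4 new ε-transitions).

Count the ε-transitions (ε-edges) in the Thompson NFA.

15

Bottom-up over the parse tree:
Each of the 6 symbol leaves contributes 0 ε-transitions.
  a|c = 4 ε-transitions
  (a|c)* = 8 ε-transitions
  c|a = 4 ε-transitions
  cc(a|c)*(c|a) = 15 ε-transitions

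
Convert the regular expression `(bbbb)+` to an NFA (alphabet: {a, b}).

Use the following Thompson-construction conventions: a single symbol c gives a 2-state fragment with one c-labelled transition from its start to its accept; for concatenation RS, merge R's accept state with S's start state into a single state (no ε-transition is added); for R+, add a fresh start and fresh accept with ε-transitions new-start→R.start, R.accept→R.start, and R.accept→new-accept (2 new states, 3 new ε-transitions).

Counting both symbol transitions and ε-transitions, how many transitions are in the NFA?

7

By structural recursion:
Each of the 4 symbol leaves contributes 1 transition (1 symbol, 0 ε).
  bbbb : 4 transitions (4 symbol, 0 ε)
  (bbbb)+ : 7 transitions (4 symbol, 3 ε)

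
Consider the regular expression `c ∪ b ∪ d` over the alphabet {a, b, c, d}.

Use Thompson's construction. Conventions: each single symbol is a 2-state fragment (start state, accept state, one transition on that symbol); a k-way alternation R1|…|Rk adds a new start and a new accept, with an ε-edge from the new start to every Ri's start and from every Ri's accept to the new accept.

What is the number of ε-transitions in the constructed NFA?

6

Bottom-up over the parse tree:
Each of the 3 symbol leaves contributes 0 ε-transitions.
  c ∪ b ∪ d : 6 ε-transitions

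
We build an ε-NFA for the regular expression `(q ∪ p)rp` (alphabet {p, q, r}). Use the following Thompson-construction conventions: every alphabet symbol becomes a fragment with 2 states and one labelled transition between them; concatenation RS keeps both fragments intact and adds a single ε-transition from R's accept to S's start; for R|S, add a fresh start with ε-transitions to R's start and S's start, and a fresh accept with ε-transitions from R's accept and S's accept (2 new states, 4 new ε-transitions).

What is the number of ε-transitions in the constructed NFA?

6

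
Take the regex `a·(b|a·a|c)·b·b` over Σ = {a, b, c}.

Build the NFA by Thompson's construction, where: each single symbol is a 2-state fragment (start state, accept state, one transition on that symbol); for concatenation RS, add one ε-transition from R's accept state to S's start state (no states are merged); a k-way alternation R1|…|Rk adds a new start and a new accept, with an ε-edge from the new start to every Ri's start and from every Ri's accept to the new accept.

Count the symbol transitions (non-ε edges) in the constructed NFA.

By structural recursion:
Each of the 7 symbol leaves contributes exactly 1 symbol transition.
  a·a = 2 symbol transitions
  b|a·a|c = 4 symbol transitions
  a·(b|a·a|c)·b·b = 7 symbol transitions

7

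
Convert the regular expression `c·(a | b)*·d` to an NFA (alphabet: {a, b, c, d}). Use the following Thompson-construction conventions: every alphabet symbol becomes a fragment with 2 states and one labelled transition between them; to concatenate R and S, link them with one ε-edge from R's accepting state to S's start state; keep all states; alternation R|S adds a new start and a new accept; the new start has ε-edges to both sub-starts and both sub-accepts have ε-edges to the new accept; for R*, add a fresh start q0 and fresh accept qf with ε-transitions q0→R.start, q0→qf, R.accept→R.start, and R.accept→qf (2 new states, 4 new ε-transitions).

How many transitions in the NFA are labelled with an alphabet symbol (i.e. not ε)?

4

By structural recursion:
Each of the 4 symbol leaves contributes exactly 1 symbol transition.
  a | b : 2 symbol transitions
  (a | b)* : 2 symbol transitions
  c·(a | b)*·d : 4 symbol transitions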